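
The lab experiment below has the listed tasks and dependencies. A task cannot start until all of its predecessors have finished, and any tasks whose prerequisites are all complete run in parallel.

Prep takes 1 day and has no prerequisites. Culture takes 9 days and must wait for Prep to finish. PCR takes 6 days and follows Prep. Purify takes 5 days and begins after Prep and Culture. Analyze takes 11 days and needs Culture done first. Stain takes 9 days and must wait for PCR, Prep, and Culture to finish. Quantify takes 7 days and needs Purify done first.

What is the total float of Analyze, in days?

1

The longest chain is Prep→Culture→Purify→Quantify = 1+9+5+7 = 22; overall finish 22 days.
The longest chain containing Analyze totals 21 days.
Slack of Analyze = 11 − 10 = 1 day.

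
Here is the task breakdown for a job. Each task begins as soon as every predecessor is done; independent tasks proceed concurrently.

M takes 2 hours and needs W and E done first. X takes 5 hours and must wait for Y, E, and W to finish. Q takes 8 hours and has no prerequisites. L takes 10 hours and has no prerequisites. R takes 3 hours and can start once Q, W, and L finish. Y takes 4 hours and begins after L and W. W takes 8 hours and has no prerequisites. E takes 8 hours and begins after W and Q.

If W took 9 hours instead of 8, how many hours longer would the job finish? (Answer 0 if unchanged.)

As given, the longest chain is W→E→X = 8+8+5 = 21, so the finish is 21 hours.
W lies on that path, so at 9 hours the path becomes 22 hours.
That remains the longest chain; total 22 hours.
Change in finish: 22 − 21 = +1 hours.

1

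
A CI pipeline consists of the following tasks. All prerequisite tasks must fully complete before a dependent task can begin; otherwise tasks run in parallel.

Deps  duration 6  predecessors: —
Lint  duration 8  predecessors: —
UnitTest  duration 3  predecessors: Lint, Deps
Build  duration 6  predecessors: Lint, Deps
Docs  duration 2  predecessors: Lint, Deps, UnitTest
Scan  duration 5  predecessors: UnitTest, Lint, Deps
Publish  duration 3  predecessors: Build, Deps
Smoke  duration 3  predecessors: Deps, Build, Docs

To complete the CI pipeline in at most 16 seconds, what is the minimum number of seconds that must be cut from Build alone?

1

Current finish: 17 seconds; target: 16.
Build is on every critical path, so each second cut from Build cuts the finish by one (this holds down to a finish of 16).
Need 17 − 16 = 1 second off Build → Build becomes 5 seconds, finish becomes 16.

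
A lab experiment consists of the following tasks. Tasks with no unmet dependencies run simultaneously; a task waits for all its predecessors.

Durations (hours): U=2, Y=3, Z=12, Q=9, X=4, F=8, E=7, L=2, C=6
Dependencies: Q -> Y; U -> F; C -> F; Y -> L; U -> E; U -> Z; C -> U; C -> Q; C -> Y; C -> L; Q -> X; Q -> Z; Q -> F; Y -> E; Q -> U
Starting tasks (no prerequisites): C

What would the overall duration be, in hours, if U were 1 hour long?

The binding path is C→Q→U→Z = 6+9+2+12 = 29; finish at 29 hours.
U lies on that path, so at 1 hour the path becomes 28 hours.
That remains the longest chain; total 28 hours.

28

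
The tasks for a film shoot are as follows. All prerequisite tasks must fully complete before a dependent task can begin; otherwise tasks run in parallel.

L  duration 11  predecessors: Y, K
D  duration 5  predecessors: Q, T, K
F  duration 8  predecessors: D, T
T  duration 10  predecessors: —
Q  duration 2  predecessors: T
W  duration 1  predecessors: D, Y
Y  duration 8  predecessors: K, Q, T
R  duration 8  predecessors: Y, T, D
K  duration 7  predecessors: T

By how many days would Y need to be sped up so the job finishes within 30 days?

6

Current finish: 36 days; target: 30.
Y is on every critical path, so each day cut from Y cuts the finish by one (this holds down to a finish of 30).
Need 36 − 30 = 6 days off Y → Y becomes 2 days, finish becomes 30.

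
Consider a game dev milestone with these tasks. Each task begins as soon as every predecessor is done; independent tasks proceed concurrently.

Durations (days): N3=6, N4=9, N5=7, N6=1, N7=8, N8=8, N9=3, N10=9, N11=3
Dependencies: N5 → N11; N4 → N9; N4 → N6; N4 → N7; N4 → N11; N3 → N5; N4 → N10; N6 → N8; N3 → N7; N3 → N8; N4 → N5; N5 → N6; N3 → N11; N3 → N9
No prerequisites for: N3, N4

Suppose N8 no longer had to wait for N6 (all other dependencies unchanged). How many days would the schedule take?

Original critical path: N4→N5→N6→N8 = 9+7+1+8 = 25 ⇒ 25 days.
Without N6→N8, N8's earliest start moves from 17 to 6.
The longest chain is now N4→N5→N11 = 9+7+3 = 19, so the schedule takes 19 days.

19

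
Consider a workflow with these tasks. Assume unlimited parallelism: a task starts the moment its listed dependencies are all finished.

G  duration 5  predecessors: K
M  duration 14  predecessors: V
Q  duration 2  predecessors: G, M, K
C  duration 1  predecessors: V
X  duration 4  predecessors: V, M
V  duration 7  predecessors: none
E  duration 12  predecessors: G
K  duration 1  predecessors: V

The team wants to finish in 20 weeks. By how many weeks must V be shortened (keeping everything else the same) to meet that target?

5

Current finish: 25 weeks; target: 20.
V is on every critical path, so each week cut from V cuts the finish by one (this holds down to a finish of 19).
Need 25 − 20 = 5 weeks off V → V becomes 2 weeks, finish becomes 20.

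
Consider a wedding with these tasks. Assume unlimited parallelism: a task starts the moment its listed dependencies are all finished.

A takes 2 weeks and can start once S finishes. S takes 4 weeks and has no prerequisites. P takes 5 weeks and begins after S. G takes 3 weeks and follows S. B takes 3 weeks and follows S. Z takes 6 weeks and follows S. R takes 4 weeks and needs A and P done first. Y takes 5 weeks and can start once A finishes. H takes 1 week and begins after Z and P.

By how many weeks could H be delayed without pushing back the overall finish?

2

S→P→R = 4+5+4 = 13 sets the makespan at 13 weeks.
Longest path through H: 11 weeks (earliest finish 11, latest finish 13).
So H can slip 13 − 11 = 2 weeks.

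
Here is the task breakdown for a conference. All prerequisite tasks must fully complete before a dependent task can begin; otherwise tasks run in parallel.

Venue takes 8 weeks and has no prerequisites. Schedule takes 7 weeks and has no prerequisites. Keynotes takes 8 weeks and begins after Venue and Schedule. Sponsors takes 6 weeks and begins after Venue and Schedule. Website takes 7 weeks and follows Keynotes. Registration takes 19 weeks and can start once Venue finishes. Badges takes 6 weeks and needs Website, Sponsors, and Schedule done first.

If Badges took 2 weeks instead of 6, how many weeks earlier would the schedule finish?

2

Critical path before the change: Venue→Keynotes→Website→Badges = 8+8+7+6 = 29 giving 29 weeks.
Badges lies on that path, so at 2 weeks the path becomes 25 weeks.
New critical path: Venue→Registration = 8+19 = 27 ⇒ 27 weeks.
Change in finish: 27 − 29 = -2 weeks.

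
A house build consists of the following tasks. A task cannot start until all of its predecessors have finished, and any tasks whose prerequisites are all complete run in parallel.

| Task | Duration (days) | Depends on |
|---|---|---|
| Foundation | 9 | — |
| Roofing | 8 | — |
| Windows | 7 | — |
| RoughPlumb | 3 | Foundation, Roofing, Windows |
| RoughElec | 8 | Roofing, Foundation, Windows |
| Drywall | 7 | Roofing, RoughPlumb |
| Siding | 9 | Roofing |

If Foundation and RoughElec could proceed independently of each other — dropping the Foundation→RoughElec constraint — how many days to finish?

19

Original critical path: Foundation→RoughPlumb→Drywall = 9+3+7 = 19 ⇒ 19 days.
Without Foundation→RoughElec, RoughElec's earliest start moves from 9 to 8.
The longest chain is now Foundation→RoughPlumb→Drywall = 9+3+7 = 19, so the house build takes 19 days.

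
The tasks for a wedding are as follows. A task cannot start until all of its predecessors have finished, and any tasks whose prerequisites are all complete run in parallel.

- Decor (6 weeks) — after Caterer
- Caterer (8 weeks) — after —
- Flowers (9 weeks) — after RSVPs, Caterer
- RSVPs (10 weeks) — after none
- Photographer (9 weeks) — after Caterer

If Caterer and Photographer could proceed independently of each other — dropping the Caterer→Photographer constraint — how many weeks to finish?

Before: longest chain RSVPs→Flowers = 10+9 = 19, finish 19.
Without Caterer→Photographer, Photographer's earliest start moves from 8 to 0.
The longest chain is now RSVPs→Flowers = 10+9 = 19, so the wedding takes 19 weeks.

19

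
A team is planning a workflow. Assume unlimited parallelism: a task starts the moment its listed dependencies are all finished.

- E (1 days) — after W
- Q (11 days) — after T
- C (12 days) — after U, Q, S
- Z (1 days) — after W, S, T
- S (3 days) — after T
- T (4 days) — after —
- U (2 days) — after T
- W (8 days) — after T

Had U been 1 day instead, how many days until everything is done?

27

Actual critical path: T→Q→C = 4+11+12 = 27 ⇒ 27 days.
U has 9 days of float (longest path through it is 18).
That remains the longest chain; total 27 days.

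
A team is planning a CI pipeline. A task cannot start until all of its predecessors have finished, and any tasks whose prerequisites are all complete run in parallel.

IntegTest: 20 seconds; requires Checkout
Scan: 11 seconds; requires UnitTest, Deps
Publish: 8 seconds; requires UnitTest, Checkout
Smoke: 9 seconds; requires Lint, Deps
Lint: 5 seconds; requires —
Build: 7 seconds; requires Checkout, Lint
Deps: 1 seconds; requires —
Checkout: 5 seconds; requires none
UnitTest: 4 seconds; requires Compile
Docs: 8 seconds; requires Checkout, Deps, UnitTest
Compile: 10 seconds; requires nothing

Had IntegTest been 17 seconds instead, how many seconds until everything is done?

25

Critical path before the change: Checkout→IntegTest = 5+20 = 25 giving 25 seconds.
IntegTest is on the critical path; changing it to 17 makes that path 22 seconds.
New critical path: Compile→UnitTest→Scan = 10+4+11 = 25 ⇒ 25 seconds.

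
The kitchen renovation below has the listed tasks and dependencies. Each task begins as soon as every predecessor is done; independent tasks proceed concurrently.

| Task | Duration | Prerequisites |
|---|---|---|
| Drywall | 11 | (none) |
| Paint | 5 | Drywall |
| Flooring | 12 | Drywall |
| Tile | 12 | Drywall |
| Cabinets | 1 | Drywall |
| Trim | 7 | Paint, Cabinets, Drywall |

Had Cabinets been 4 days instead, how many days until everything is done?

As given, the longest chain is Drywall→Flooring = 11+12 = 23, so the finish is 23 days.
Cabinets has 4 days of float (longest path through it is 19).
The critical path is still Drywall→Flooring; finish is now 23 days.

23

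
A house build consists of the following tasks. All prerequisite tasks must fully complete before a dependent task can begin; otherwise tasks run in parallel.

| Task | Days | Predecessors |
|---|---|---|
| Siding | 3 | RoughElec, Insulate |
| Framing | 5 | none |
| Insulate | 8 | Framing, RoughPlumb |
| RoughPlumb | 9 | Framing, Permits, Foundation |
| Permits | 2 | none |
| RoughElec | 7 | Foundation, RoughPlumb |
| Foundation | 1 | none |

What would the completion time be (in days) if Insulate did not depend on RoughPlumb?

Before: longest chain Framing→RoughPlumb→Insulate→Siding = 5+9+8+3 = 25, finish 25.
Without RoughPlumb→Insulate, Insulate's earliest start moves from 14 to 5.
The longest chain is now Framing→RoughPlumb→RoughElec→Siding = 5+9+7+3 = 24, so the schedule takes 24 days.

24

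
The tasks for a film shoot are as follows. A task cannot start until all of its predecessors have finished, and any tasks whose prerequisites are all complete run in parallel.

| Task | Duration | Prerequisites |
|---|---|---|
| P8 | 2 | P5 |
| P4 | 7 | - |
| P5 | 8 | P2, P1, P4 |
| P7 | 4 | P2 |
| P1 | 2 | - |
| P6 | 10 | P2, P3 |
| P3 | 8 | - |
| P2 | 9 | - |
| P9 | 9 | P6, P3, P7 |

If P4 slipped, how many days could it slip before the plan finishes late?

11

The longest chain is P2→P6→P9 = 9+10+9 = 28; overall finish 28 days.
Longest path through P4: 17 days (earliest finish 7, latest finish 18).
Slack of P4 = 11 − 0 = 11 days.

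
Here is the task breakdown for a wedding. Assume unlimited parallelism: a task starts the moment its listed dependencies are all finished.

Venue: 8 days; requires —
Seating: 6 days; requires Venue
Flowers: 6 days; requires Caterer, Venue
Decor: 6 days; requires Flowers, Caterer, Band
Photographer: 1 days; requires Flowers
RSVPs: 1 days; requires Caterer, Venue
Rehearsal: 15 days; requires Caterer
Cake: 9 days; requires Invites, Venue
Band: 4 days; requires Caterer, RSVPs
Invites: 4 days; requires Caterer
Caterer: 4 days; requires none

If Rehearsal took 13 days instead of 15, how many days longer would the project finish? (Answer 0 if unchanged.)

0

Baseline: Venue→Flowers→Decor = 8+6+6 = 20 → 20 days.
Rehearsal has 1 day of float (longest path through it is 19).
That remains the longest chain; total 20 days.
Change in finish: 20 − 20 = +0 days.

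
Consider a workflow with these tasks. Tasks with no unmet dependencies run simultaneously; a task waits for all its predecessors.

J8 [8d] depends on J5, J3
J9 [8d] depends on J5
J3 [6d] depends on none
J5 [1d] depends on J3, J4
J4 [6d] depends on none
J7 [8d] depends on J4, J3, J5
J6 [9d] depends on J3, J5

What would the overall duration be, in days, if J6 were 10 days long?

Critical path before the change: J3→J5→J6 = 6+1+9 = 16 giving 16 days.
J6 lies on that path, so at 10 days the path becomes 17 days.
No other chain overtakes it, so the finish is 17 days.

17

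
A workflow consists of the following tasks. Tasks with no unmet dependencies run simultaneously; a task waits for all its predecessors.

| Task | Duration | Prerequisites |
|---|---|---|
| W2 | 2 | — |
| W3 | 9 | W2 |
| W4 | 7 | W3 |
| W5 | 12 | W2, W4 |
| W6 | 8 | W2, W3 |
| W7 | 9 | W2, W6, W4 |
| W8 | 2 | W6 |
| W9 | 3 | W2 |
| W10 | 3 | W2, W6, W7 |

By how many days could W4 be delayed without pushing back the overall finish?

The longest chain is W2→W3→W6→W7→W10 = 2+9+8+9+3 = 31; overall finish 31 days.
W4 finishes as early as 18 and must finish by 19.
Slack of W4 = 12 − 11 = 1 day.

1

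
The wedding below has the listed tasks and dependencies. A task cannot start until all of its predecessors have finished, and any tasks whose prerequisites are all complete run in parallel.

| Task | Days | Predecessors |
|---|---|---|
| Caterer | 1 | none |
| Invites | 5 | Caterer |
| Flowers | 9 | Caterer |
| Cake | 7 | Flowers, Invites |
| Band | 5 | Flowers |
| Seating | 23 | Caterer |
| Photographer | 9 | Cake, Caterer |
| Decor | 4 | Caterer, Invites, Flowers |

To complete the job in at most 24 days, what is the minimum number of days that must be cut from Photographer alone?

2

Current finish: 26 days; target: 24.
Photographer is on every critical path, so each day cut from Photographer cuts the finish by one (this holds down to a finish of 24).
Need 26 − 24 = 2 days off Photographer → Photographer becomes 7 days, finish becomes 24.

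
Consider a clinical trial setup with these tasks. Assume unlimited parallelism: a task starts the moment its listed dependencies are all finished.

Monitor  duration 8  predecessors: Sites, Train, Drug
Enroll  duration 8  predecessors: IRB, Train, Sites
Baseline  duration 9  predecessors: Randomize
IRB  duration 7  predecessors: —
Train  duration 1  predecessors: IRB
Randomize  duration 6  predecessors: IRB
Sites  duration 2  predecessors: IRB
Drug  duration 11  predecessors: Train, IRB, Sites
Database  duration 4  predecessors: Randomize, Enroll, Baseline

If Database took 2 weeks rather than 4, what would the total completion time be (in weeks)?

As given, the longest chain is IRB→Sites→Drug→Monitor = 7+2+11+8 = 28, so the finish is 28 weeks.
The longest path through Database is only 26 weeks, so Database has float 2.
That remains the longest chain; total 28 weeks.

28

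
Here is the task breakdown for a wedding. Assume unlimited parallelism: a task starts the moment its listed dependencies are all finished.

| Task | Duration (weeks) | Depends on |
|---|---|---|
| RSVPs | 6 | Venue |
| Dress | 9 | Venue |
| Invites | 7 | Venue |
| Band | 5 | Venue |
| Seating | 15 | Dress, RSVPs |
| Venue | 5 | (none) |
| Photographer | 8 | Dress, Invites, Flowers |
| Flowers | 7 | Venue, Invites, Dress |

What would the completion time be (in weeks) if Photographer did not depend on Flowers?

With the dependency in place, Venue→Dress→Flowers→Photographer = 5+9+7+8 = 29 sets the finish at 29 weeks.
Without Flowers→Photographer, Photographer's earliest start moves from 21 to 14.
New critical path: Venue→Dress→Seating = 5+9+15 = 29 ⇒ 29 weeks.

29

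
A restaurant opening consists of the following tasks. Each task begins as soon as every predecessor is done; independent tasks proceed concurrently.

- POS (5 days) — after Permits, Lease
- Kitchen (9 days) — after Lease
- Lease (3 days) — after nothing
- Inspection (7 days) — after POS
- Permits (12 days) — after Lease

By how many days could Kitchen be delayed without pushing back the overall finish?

The longest chain is Lease→Permits→POS→Inspection = 3+12+5+7 = 27; overall finish 27 days.
Kitchen finishes as early as 12 and must finish by 27.
So Kitchen can slip 27 − 12 = 15 days.

15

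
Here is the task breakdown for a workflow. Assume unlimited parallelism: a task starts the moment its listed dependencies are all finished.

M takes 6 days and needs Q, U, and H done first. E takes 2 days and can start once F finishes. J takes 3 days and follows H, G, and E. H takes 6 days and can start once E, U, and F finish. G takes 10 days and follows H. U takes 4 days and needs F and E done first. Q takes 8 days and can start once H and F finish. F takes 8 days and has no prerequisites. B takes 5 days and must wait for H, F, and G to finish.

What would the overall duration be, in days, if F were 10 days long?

37

Actual critical path: F→E→U→H→G→B = 8+2+4+6+10+5 = 35 ⇒ 35 days.
Since F is critical, the +2 change carries straight to that chain (now 37 days).
The critical path is still F→E→U→H→G→B; finish is now 37 days.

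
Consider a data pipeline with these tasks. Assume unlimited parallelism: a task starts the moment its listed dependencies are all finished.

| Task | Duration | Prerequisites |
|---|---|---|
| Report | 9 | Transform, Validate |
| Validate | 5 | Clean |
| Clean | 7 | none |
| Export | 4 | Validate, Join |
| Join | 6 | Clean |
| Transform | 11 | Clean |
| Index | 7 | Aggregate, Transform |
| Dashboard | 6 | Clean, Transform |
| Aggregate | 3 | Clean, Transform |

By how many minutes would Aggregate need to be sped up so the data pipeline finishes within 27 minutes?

Current finish: 28 minutes; target: 27.
Aggregate is on every critical path, so each minute cut from Aggregate cuts the finish by one (this holds down to a finish of 27).
Need 28 − 27 = 1 minute off Aggregate → Aggregate becomes 2 minutes, finish becomes 27.

1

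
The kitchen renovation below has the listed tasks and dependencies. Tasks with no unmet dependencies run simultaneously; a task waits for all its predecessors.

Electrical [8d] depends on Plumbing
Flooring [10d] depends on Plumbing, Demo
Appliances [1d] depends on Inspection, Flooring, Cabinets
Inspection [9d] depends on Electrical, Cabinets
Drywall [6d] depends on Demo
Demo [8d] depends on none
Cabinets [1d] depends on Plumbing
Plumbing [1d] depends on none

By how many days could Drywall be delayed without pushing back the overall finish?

5

The longest chain is Demo→Flooring→Appliances = 8+10+1 = 19; overall finish 19 days.
The longest chain containing Drywall totals 14 days.
Float = 19 − 14 = 5.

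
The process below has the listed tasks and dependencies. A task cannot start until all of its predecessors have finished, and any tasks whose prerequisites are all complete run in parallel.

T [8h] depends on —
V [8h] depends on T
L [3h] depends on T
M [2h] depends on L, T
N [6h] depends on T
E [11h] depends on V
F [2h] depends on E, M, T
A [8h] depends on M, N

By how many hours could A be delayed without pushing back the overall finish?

Critical path: T→V→E→F = 8+8+11+2 = 29, so the finish is 29 hours.
A finishes as early as 22 and must finish by 29.
Float = 29 − 22 = 7.

7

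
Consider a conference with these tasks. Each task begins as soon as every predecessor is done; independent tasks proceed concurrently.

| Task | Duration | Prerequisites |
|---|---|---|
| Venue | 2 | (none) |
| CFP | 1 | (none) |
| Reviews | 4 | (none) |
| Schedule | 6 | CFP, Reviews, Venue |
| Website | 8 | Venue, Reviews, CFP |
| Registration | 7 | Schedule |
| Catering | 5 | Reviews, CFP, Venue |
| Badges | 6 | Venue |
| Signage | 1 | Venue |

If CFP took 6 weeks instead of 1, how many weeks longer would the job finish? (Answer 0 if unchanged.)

Actual critical path: Reviews→Schedule→Registration = 4+6+7 = 17 ⇒ 17 weeks.
The longest path through CFP is only 14 weeks, so CFP has float 3.
New critical path: CFP→Schedule→Registration = 6+6+7 = 19 ⇒ 19 weeks.
Change in finish: 19 − 17 = +2 weeks.

2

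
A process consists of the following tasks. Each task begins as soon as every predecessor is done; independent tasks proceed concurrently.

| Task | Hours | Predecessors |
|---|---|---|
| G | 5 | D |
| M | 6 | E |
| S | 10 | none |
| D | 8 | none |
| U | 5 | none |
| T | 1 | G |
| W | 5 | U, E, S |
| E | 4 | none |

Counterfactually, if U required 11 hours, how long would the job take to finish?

Critical path before the change: S→W = 10+5 = 15 giving 15 hours.
U is off the critical path — its longest chain is 10 hours, giving 5 of slack.
Now U→W = 11+5 = 16 is longest, so the finish becomes 16 hours.

16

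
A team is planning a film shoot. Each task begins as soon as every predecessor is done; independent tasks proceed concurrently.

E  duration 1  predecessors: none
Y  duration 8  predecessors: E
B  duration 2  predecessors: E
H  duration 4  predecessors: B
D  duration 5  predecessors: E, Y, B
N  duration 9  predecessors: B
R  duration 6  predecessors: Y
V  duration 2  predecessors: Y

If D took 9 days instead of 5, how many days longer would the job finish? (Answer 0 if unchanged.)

3

As given, the longest chain is E→Y→R = 1+8+6 = 15, so the finish is 15 days.
D has 1 day of float (longest path through it is 14).
New critical path: E→Y→D = 1+8+9 = 18 ⇒ 18 days.
Change in finish: 18 − 15 = +3 days.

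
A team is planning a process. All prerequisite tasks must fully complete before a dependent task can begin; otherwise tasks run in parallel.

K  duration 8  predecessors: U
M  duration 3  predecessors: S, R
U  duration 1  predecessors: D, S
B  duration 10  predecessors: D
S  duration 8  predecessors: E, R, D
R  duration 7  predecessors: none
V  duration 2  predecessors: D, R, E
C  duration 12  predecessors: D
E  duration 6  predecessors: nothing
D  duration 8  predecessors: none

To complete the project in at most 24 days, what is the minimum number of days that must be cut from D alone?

1

Current finish: 25 days; target: 24.
D is on every critical path, so each day cut from D cuts the finish by one (this holds down to a finish of 24).
Need 25 − 24 = 1 day off D → D becomes 7 days, finish becomes 24.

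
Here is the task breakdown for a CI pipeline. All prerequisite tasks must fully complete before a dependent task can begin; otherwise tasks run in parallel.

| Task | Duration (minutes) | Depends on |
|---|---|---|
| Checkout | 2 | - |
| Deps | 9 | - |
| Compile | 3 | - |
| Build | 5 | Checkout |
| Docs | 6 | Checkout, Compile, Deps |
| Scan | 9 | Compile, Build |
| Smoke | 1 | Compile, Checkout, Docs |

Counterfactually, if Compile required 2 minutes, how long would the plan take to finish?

16

Critical path before the change: Checkout→Build→Scan = 2+5+9 = 16 giving 16 minutes.
Compile is off the critical path — its longest chain is 12 minutes, giving 4 of slack.
The critical path is still Checkout→Build→Scan; finish is now 16 minutes.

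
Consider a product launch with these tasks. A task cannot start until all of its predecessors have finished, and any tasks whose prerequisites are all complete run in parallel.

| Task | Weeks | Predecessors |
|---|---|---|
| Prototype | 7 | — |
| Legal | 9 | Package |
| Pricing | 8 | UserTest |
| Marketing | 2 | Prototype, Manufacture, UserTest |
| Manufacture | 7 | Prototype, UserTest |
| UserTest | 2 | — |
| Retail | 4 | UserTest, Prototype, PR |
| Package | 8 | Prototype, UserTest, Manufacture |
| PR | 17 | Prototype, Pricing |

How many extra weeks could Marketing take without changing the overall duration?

The longest chain is Prototype→Manufacture→Package→Legal = 7+7+8+9 = 31; overall finish 31 weeks.
Longest path through Marketing: 16 weeks (earliest finish 16, latest finish 31).
So Marketing can slip 31 − 16 = 15 weeks.

15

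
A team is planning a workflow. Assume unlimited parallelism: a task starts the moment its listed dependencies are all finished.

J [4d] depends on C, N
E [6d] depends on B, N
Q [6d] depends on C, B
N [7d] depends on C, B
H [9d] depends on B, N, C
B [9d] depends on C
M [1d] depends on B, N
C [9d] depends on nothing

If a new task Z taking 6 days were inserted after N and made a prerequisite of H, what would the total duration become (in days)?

Originally the project takes 34 days.
With Z inserted, H now waits for max(B, N, C, Z).
New critical path: C→B→N→Z→H = 9+9+7+6+9 = 40 ⇒ 40 days.

40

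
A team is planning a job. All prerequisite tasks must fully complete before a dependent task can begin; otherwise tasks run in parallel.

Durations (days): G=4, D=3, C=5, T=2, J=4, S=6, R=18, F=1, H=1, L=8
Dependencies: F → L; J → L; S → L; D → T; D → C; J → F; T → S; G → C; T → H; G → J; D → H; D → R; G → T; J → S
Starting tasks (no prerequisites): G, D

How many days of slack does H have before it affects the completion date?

The longest chain is G→J→S→L = 4+4+6+8 = 22; overall finish 22 days.
Longest path through H: 7 days (earliest finish 7, latest finish 22).
So H can slip 22 − 7 = 15 days.

15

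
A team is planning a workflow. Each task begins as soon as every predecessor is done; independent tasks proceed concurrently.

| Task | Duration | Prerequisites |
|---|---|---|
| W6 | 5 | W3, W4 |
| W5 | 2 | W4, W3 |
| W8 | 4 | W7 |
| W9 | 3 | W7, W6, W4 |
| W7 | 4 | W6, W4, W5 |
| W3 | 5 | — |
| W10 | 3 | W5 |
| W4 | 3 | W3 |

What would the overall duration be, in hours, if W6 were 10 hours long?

26

Critical path before the change: W3→W4→W6→W7→W8 = 5+3+5+4+4 = 21 giving 21 hours.
W6 is on the critical path; changing it to 10 makes that path 26 hours.
That remains the longest chain; total 26 hours.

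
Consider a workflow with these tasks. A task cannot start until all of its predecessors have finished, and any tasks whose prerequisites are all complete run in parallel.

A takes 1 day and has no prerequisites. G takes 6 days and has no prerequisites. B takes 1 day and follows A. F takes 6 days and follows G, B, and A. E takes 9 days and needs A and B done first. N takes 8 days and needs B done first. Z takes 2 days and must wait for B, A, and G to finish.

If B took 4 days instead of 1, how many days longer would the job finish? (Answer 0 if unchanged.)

Critical path before the change: G→F = 6+6 = 12 giving 12 days.
B is off the critical path — its longest chain is 11 days, giving 1 of slack.
New critical path: A→B→E = 1+4+9 = 14 ⇒ 14 days.
Change in finish: 14 − 12 = +2 days.

2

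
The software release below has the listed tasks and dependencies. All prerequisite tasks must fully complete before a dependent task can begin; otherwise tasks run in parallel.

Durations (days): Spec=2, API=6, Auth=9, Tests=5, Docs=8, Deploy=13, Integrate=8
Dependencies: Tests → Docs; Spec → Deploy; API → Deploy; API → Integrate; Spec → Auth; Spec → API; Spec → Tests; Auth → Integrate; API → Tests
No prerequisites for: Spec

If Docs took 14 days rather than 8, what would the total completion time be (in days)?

Actual critical path: Spec→API→Tests→Docs = 2+6+5+8 = 21 ⇒ 21 days.
Docs is on the critical path; changing it to 14 makes that path 27 days.
That remains the longest chain; total 27 days.

27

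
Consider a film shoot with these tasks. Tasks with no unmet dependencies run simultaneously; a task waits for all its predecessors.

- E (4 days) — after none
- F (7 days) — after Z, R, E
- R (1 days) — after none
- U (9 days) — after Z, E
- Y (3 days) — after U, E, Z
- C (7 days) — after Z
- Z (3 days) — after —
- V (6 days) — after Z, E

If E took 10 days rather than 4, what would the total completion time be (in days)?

Actual critical path: E→U→Y = 4+9+3 = 16 ⇒ 16 days.
E lies on that path, so at 10 days the path becomes 22 days.
That remains the longest chain; total 22 days.

22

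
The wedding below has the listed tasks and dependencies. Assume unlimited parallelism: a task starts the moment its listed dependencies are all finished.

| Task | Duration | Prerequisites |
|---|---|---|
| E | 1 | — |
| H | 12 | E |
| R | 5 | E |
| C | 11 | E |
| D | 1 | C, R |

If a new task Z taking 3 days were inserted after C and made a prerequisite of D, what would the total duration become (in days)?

16

Originally the project takes 13 days.
With Z inserted, D now waits for max(C, R, Z).
New critical path: E→C→Z→D = 1+11+3+1 = 16 ⇒ 16 days.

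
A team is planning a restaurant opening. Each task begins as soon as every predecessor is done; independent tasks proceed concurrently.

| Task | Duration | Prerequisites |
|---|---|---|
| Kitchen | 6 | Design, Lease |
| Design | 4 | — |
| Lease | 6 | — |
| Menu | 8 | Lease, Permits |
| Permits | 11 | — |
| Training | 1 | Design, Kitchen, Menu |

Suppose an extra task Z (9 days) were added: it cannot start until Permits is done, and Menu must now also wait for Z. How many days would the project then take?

29

Originally the project takes 20 days.
With Z inserted, Menu now waits for max(Lease, Permits, Z).
New critical path: Permits→Z→Menu→Training = 11+9+8+1 = 29 ⇒ 29 days.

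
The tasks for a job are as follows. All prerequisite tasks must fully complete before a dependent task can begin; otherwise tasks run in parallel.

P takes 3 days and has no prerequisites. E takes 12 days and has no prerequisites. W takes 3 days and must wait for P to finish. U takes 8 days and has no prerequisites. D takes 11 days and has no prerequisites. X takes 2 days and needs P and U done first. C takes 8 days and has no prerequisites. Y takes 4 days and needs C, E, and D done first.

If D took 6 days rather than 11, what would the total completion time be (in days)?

Baseline: E→Y = 12+4 = 16 → 16 days.
D has 1 day of float (longest path through it is 15).
The critical path is still E→Y; finish is now 16 days.

16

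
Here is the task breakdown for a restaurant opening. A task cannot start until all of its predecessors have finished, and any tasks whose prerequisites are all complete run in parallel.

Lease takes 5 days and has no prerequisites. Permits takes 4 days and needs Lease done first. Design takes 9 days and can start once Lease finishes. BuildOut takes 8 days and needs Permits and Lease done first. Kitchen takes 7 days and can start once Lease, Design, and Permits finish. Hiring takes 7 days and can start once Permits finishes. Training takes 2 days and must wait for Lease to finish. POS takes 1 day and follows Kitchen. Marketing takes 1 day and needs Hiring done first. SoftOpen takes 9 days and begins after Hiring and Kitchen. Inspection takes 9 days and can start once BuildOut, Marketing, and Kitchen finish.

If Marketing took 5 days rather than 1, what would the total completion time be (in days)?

30

Actual critical path: Lease→Design→Kitchen→SoftOpen = 5+9+7+9 = 30 ⇒ 30 days.
The longest path through Marketing is only 26 days, so Marketing has float 4.
The binding chain switches to Lease→Permits→Hiring→Marketing→Inspection = 5+4+7+5+9 = 30; finish 30 days.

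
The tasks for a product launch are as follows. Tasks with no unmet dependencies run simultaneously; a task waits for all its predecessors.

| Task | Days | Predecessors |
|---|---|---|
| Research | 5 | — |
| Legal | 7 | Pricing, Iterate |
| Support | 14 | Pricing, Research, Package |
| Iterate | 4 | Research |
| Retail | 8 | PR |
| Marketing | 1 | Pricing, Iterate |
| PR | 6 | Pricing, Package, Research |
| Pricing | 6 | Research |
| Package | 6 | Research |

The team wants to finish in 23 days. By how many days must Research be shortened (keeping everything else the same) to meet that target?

Current finish: 25 days; target: 23.
Research is on every critical path, so each day cut from Research cuts the finish by one (this holds down to a finish of 21).
Need 25 − 23 = 2 days off Research → Research becomes 3 days, finish becomes 23.

2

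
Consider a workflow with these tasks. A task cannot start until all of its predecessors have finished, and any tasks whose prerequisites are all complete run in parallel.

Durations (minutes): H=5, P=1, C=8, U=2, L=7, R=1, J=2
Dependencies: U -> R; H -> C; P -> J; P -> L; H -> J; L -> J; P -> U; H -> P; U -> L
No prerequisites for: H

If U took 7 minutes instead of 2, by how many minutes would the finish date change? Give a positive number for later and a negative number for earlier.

Critical path before the change: H→P→U→L→J = 5+1+2+7+2 = 17 giving 17 minutes.
U lies on that path, so at 7 minutes the path becomes 22 minutes.
The critical path is still H→P→U→L→J; finish is now 22 minutes.
Change in finish: 22 − 17 = +5 minutes.

5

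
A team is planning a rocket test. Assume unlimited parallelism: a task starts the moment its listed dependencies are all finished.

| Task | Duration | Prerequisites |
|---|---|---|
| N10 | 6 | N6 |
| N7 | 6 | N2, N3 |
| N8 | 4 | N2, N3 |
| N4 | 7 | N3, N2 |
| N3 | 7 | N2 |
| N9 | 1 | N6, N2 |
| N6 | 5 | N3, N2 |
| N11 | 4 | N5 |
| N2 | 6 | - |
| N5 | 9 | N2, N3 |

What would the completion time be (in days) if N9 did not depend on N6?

With the dependency in place, N2→N3→N5→N11 = 6+7+9+4 = 26 sets the finish at 26 days.
Without N6→N9, N9's earliest start moves from 18 to 6.
The longest chain is now N2→N3→N5→N11 = 6+7+9+4 = 26, so the project takes 26 days.

26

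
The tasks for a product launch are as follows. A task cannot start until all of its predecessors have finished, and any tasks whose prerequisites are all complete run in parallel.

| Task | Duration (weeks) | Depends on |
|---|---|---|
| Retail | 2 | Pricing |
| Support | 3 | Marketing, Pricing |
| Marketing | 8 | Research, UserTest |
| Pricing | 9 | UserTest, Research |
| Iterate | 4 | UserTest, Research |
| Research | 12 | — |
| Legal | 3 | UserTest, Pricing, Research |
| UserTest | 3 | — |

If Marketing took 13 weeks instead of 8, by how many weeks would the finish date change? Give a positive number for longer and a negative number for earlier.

4

Critical path before the change: Research→Pricing→Support = 12+9+3 = 24 giving 24 weeks.
Marketing is off the critical path — its longest chain is 23 weeks, giving 1 of slack.
Now Research→Marketing→Support = 12+13+3 = 28 is longest, so the finish becomes 28 weeks.
Change in finish: 28 − 24 = +4 weeks.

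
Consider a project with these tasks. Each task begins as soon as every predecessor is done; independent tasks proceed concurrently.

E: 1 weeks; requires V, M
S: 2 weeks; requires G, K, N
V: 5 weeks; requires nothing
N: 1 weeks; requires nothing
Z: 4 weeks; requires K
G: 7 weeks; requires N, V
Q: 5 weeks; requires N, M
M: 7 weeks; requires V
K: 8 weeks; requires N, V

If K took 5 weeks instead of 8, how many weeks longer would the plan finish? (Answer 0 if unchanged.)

The binding path is V→K→Z = 5+8+4 = 17; finish at 17 weeks.
K is on the critical path; changing it to 5 makes that path 14 weeks.
Now V→M→Q = 5+7+5 = 17 is longest, so the finish becomes 17 weeks.
Change in finish: 17 − 17 = +0 weeks.

0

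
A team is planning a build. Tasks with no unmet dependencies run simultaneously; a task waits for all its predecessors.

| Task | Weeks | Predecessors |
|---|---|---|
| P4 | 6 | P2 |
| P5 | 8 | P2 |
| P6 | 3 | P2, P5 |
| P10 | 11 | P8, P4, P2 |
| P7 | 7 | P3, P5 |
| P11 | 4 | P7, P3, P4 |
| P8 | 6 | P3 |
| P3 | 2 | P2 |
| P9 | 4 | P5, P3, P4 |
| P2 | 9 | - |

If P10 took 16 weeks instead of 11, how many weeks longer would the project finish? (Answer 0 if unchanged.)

Actual critical path: P2→P3→P8→P10 = 9+2+6+11 = 28 ⇒ 28 weeks.
Since P10 is critical, the +5 change carries straight to that chain (now 33 weeks).
That remains the longest chain; total 33 weeks.
Change in finish: 33 − 28 = +5 weeks.

5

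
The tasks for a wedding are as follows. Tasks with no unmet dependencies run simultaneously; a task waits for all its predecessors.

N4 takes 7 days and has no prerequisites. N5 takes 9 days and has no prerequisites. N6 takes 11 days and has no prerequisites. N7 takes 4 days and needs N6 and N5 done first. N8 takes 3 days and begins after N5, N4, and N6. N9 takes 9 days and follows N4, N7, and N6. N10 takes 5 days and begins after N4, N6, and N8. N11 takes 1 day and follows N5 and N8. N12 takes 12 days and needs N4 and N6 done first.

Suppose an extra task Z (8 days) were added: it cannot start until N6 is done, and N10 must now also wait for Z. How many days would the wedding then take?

Originally the wedding takes 24 days.
With Z inserted, N10 now waits for max(N4, N6, N8, Z).
New critical path: N6→Z→N10 = 11+8+5 = 24 ⇒ 24 days.

24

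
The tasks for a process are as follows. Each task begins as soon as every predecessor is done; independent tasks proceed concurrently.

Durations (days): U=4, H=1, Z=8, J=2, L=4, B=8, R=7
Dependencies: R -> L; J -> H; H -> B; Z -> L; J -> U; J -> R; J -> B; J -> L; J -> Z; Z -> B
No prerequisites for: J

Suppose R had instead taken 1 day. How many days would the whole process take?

Actual critical path: J→Z→B = 2+8+8 = 18 ⇒ 18 days.
R has 5 days of float (longest path through it is 13).
The critical path is still J→Z→B; finish is now 18 days.

18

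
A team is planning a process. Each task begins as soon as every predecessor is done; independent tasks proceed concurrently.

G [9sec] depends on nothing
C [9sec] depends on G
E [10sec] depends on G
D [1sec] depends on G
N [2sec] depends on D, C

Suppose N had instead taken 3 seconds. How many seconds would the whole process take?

21

Critical path before the change: G→C→N = 9+9+2 = 20 giving 20 seconds.
N is on the critical path; changing it to 3 makes that path 21 seconds.
The critical path is still G→C→N; finish is now 21 seconds.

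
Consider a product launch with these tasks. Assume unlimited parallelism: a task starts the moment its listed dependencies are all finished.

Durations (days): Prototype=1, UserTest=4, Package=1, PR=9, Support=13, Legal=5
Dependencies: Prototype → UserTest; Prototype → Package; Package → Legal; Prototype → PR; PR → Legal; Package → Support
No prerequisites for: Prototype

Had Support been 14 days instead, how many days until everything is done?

16

As given, the longest chain is Prototype→Package→Support = 1+1+13 = 15, so the finish is 15 days.
Since Support is critical, the +1 change carries straight to that chain (now 16 days).
That remains the longest chain; total 16 days.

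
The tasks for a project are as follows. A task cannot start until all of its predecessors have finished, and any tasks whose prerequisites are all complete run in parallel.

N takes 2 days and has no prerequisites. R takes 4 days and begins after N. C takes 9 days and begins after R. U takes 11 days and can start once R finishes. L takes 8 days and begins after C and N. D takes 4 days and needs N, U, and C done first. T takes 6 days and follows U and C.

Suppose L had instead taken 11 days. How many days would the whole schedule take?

26

The binding path is N→R→C→L = 2+4+9+8 = 23; finish at 23 days.
Since L is critical, the +3 change carries straight to that chain (now 26 days).
That remains the longest chain; total 26 days.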